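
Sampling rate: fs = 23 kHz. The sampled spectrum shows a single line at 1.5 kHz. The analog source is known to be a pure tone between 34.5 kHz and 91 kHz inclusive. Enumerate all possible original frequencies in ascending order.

Frequencies that alias to 1.5 kHz are k·fs ± 1.5 kHz for integer k ≥ 0.
k=0: 1.5 kHz.
k=1: 21.5 kHz, 24.5 kHz.
k=2: 44.5 kHz, 47.5 kHz.
k=3: 67.5 kHz, 70.5 kHz.
k=4: 90.5 kHz, 93.5 kHz.
k=5: 113.5 kHz, 116.5 kHz.
Within [34.5 kHz, 91 kHz]: 44.5 kHz, 47.5 kHz, 67.5 kHz, 70.5 kHz, 90.5 kHz.

44.5 kHz, 47.5 kHz, 67.5 kHz, 70.5 kHz, 90.5 kHz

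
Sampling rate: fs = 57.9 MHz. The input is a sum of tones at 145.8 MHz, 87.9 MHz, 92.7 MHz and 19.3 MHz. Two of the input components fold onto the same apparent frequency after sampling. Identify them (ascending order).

87.9 MHz, 145.8 MHz

fs/2 = 28.95 MHz.
145.8 MHz mod fs = 30 MHz.
30 MHz > fs/2 = 28.95 MHz, folds to fs − 30 MHz = 27.9 MHz.
87.9 MHz mod fs = 30 MHz.
30 MHz > fs/2 = 28.95 MHz, folds to fs − 30 MHz = 27.9 MHz.
92.7 MHz mod fs = 34.8 MHz.
34.8 MHz > fs/2 = 28.95 MHz, folds to fs − 34.8 MHz = 23.1 MHz.
19.3 MHz ≤ fs/2 = 28.95 MHz, passes unchanged.
87.9 MHz and 145.8 MHz both map to 27.9 MHz.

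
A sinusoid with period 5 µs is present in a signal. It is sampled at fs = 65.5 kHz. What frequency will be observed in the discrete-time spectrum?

T = 5 µs → f = 1/T = 200 kHz.
200 kHz mod fs = 3.5 kHz.
3.5 kHz ≤ fs/2 = 32.75 kHz, appears at 3.5 kHz.

3.5 kHz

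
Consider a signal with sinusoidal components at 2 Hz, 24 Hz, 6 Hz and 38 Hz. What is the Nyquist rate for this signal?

76 Hz

Highest-frequency component: 38 Hz.
Nyquist rate = 2 × 38 Hz = 76 Hz.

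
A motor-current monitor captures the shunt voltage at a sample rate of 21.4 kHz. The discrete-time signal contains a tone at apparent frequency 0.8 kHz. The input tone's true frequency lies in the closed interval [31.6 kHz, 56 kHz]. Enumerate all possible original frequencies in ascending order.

42 kHz, 43.6 kHz

Frequencies that alias to 0.8 kHz are k·fs ± 0.8 kHz for integer k ≥ 0.
k=0: 0.8 kHz.
k=1: 20.6 kHz, 22.2 kHz.
k=2: 42 kHz, 43.6 kHz.
k=3: 63.4 kHz, 65 kHz.
Within [31.6 kHz, 56 kHz]: 42 kHz, 43.6 kHz.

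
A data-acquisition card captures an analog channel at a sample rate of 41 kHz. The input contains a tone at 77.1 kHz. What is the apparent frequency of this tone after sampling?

77.1 kHz mod fs = 36.1 kHz.
36.1 kHz > fs/2 = 20.5 kHz, folds to fs − 36.1 kHz = 4.9 kHz.

4.9 kHz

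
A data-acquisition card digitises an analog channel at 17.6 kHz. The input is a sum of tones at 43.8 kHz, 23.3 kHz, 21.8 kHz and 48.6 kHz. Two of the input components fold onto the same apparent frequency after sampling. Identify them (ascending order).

21.8 kHz, 48.6 kHz

fs/2 = 8.8 kHz.
43.8 kHz mod fs = 8.6 kHz.
8.6 kHz ≤ fs/2 = 8.8 kHz, appears at 8.6 kHz.
23.3 kHz mod fs = 5.7 kHz.
5.7 kHz ≤ fs/2 = 8.8 kHz, appears at 5.7 kHz.
21.8 kHz mod fs = 4.2 kHz.
4.2 kHz ≤ fs/2 = 8.8 kHz, appears at 4.2 kHz.
48.6 kHz mod fs = 13.4 kHz.
13.4 kHz > fs/2 = 8.8 kHz, folds to fs − 13.4 kHz = 4.2 kHz.
21.8 kHz and 48.6 kHz both map to 4.2 kHz.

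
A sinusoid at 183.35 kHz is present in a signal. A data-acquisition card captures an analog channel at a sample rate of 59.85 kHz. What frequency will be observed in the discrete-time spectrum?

3.8 kHz

183.35 kHz mod fs = 3.8 kHz.
3.8 kHz ≤ fs/2 = 29.925 kHz, appears at 3.8 kHz.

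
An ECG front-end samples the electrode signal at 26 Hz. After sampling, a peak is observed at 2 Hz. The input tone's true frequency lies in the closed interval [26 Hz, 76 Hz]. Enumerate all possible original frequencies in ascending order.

28 Hz, 50 Hz, 54 Hz, 76 Hz

Frequencies that alias to 2 Hz are k·fs ± 2 Hz for integer k ≥ 0.
k=0: 2 Hz.
k=1: 24 Hz, 28 Hz.
k=2: 50 Hz, 54 Hz.
k=3: 76 Hz, 80 Hz.
k=4: 102 Hz, 106 Hz.
Within [26 Hz, 76 Hz]: 28 Hz, 50 Hz, 54 Hz, 76 Hz.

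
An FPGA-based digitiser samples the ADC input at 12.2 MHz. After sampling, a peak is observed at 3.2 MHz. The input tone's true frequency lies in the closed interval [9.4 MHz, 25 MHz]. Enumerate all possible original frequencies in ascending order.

Frequencies that alias to 3.2 MHz are k·fs ± 3.2 MHz for integer k ≥ 0.
k=0: 3.2 MHz.
k=1: 9 MHz, 15.4 MHz.
k=2: 21.2 MHz, 27.6 MHz.
k=3: 33.4 MHz, 39.8 MHz.
Within [9.4 MHz, 25 MHz]: 15.4 MHz, 21.2 MHz.

15.4 MHz, 21.2 MHz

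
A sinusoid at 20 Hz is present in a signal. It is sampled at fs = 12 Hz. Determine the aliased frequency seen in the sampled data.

20 Hz mod fs = 8 Hz.
8 Hz > fs/2 = 6 Hz, folds to fs − 8 Hz = 4 Hz.

4 Hz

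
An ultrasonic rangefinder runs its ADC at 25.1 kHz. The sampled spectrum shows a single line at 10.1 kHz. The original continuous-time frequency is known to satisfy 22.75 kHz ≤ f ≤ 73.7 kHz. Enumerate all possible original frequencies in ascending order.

35.2 kHz, 40.1 kHz, 60.3 kHz, 65.2 kHz

Frequencies that alias to 10.1 kHz are k·fs ± 10.1 kHz for integer k ≥ 0.
k=0: 10.1 kHz.
k=1: 15 kHz, 35.2 kHz.
k=2: 40.1 kHz, 60.3 kHz.
k=3: 65.2 kHz, 85.4 kHz.
k=4: 90.3 kHz, 110.5 kHz.
Within [22.75 kHz, 73.7 kHz]: 35.2 kHz, 40.1 kHz, 60.3 kHz, 65.2 kHz.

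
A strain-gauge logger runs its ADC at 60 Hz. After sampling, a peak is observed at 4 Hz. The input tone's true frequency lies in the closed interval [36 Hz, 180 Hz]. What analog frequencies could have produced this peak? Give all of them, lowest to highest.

56 Hz, 64 Hz, 116 Hz, 124 Hz, 176 Hz

Frequencies that alias to 4 Hz are k·fs ± 4 Hz for integer k ≥ 0.
k=0: 4 Hz.
k=1: 56 Hz, 64 Hz.
k=2: 116 Hz, 124 Hz.
k=3: 176 Hz, 184 Hz.
k=4: 236 Hz, 244 Hz.
Within [36 Hz, 180 Hz]: 56 Hz, 64 Hz, 116 Hz, 124 Hz, 176 Hz.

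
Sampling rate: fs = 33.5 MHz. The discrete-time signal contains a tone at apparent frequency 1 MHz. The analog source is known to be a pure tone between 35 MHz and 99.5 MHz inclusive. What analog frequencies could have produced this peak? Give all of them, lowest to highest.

66 MHz, 68 MHz, 99.5 MHz

Frequencies that alias to 1 MHz are k·fs ± 1 MHz for integer k ≥ 0.
k=0: 1 MHz.
k=1: 32.5 MHz, 34.5 MHz.
k=2: 66 MHz, 68 MHz.
k=3: 99.5 MHz, 101.5 MHz.
k=4: 133 MHz, 135 MHz.
Within [35 MHz, 99.5 MHz]: 66 MHz, 68 MHz, 99.5 MHz.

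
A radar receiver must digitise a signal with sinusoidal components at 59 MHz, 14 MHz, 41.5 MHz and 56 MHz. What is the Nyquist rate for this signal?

Highest-frequency component: 59 MHz.
Nyquist rate = 2 × 59 MHz = 118 MHz.

118 MHz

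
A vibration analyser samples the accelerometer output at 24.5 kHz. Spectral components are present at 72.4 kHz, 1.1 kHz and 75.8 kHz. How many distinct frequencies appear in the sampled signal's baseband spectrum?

fs/2 = 12.25 kHz.
72.4 kHz mod fs = 23.4 kHz.
23.4 kHz > fs/2 = 12.25 kHz, folds to fs − 23.4 kHz = 1.1 kHz.
1.1 kHz ≤ fs/2 = 12.25 kHz, passes unchanged.
75.8 kHz mod fs = 2.3 kHz.
2.3 kHz ≤ fs/2 = 12.25 kHz, appears at 2.3 kHz.
Distinct values: {1.1 kHz, 2.3 kHz} → 2.

2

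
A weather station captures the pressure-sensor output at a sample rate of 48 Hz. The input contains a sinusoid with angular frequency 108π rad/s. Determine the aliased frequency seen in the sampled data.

6 Hz

ω = 108π rad/s → f = ω/(2π) = 54 Hz.
54 Hz mod fs = 6 Hz.
6 Hz ≤ fs/2 = 24 Hz, appears at 6 Hz.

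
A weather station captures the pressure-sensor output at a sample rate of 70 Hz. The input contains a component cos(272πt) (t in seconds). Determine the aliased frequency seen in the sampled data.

4 Hz

ω = 272π rad/s → f = ω/(2π) = 136 Hz.
136 Hz mod fs = 66 Hz.
66 Hz > fs/2 = 35 Hz, folds to fs − 66 Hz = 4 Hz.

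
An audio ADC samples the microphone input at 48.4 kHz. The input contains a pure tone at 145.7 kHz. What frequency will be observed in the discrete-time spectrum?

0.5 kHz

145.7 kHz mod fs = 0.5 kHz.
0.5 kHz ≤ fs/2 = 24.2 kHz, appears at 0.5 kHz.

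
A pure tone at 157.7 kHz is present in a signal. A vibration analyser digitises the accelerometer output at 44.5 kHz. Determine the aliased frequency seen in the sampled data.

20.3 kHz

157.7 kHz mod fs = 24.2 kHz.
24.2 kHz > fs/2 = 22.25 kHz, folds to fs − 24.2 kHz = 20.3 kHz.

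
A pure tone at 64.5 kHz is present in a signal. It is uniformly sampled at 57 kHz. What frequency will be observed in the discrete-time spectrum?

7.5 kHz

64.5 kHz mod fs = 7.5 kHz.
7.5 kHz ≤ fs/2 = 28.5 kHz, appears at 7.5 kHz.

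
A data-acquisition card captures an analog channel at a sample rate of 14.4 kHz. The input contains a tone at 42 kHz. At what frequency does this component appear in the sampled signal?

42 kHz mod fs = 13.2 kHz.
13.2 kHz > fs/2 = 7.2 kHz, folds to fs − 13.2 kHz = 1.2 kHz.

1.2 kHz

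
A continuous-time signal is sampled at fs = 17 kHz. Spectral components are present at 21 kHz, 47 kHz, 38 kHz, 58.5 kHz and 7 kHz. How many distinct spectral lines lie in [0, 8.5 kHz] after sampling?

fs/2 = 8.5 kHz.
21 kHz mod fs = 4 kHz.
4 kHz ≤ fs/2 = 8.5 kHz, appears at 4 kHz.
47 kHz mod fs = 13 kHz.
13 kHz > fs/2 = 8.5 kHz, folds to fs − 13 kHz = 4 kHz.
38 kHz mod fs = 4 kHz.
4 kHz ≤ fs/2 = 8.5 kHz, appears at 4 kHz.
58.5 kHz mod fs = 7.5 kHz.
7.5 kHz ≤ fs/2 = 8.5 kHz, appears at 7.5 kHz.
7 kHz ≤ fs/2 = 8.5 kHz, passes unchanged.
Distinct values: {4 kHz, 7 kHz, 7.5 kHz} → 3.

3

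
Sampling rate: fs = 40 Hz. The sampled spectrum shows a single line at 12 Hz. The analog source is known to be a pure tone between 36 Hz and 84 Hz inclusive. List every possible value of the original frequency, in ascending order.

Frequencies that alias to 12 Hz are k·fs ± 12 Hz for integer k ≥ 0.
k=0: 12 Hz.
k=1: 28 Hz, 52 Hz.
k=2: 68 Hz, 92 Hz.
k=3: 108 Hz, 132 Hz.
Within [36 Hz, 84 Hz]: 52 Hz, 68 Hz.

52 Hz, 68 Hz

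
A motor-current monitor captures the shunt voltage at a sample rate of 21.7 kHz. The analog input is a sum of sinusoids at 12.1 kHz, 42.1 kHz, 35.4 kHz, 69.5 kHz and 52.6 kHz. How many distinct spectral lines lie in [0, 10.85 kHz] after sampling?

fs/2 = 10.85 kHz.
12.1 kHz > fs/2 = 10.85 kHz, folds to fs − 12.1 kHz = 9.6 kHz.
42.1 kHz mod fs = 20.4 kHz.
20.4 kHz > fs/2 = 10.85 kHz, folds to fs − 20.4 kHz = 1.3 kHz.
35.4 kHz mod fs = 13.7 kHz.
13.7 kHz > fs/2 = 10.85 kHz, folds to fs − 13.7 kHz = 8 kHz.
69.5 kHz mod fs = 4.4 kHz.
4.4 kHz ≤ fs/2 = 10.85 kHz, appears at 4.4 kHz.
52.6 kHz mod fs = 9.2 kHz.
9.2 kHz ≤ fs/2 = 10.85 kHz, appears at 9.2 kHz.
Distinct values: {1.3 kHz, 4.4 kHz, 8 kHz, 9.2 kHz, 9.6 kHz} → 5.

5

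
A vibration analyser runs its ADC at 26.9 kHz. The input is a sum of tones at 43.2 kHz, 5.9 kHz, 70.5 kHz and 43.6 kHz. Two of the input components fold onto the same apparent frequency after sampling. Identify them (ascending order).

fs/2 = 13.45 kHz.
43.2 kHz mod fs = 16.3 kHz.
16.3 kHz > fs/2 = 13.45 kHz, folds to fs − 16.3 kHz = 10.6 kHz.
5.9 kHz ≤ fs/2 = 13.45 kHz, passes unchanged.
70.5 kHz mod fs = 16.7 kHz.
16.7 kHz > fs/2 = 13.45 kHz, folds to fs − 16.7 kHz = 10.2 kHz.
43.6 kHz mod fs = 16.7 kHz.
16.7 kHz > fs/2 = 13.45 kHz, folds to fs − 16.7 kHz = 10.2 kHz.
43.6 kHz and 70.5 kHz both map to 10.2 kHz.

43.6 kHz, 70.5 kHz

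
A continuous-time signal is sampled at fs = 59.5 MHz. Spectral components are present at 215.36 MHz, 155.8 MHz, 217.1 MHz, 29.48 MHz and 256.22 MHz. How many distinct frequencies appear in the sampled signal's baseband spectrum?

5

fs/2 = 29.75 MHz.
215.36 MHz mod fs = 36.86 MHz.
36.86 MHz > fs/2 = 29.75 MHz, folds to fs − 36.86 MHz = 22.64 MHz.
155.8 MHz mod fs = 36.8 MHz.
36.8 MHz > fs/2 = 29.75 MHz, folds to fs − 36.8 MHz = 22.7 MHz.
217.1 MHz mod fs = 38.6 MHz.
38.6 MHz > fs/2 = 29.75 MHz, folds to fs − 38.6 MHz = 20.9 MHz.
29.48 MHz ≤ fs/2 = 29.75 MHz, passes unchanged.
256.22 MHz mod fs = 18.22 MHz.
18.22 MHz ≤ fs/2 = 29.75 MHz, appears at 18.22 MHz.
Distinct values: {18.22 MHz, 20.9 MHz, 22.64 MHz, 22.7 MHz, 29.48 MHz} → 5.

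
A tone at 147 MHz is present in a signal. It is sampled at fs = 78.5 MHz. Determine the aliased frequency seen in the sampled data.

10 MHz

147 MHz mod fs = 68.5 MHz.
68.5 MHz > fs/2 = 39.25 MHz, folds to fs − 68.5 MHz = 10 MHz.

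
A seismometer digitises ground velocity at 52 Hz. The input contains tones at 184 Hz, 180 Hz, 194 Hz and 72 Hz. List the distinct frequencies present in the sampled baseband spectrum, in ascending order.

fs/2 = 26 Hz.
184 Hz mod fs = 28 Hz.
28 Hz > fs/2 = 26 Hz, folds to fs − 28 Hz = 24 Hz.
180 Hz mod fs = 24 Hz.
24 Hz ≤ fs/2 = 26 Hz, appears at 24 Hz.
194 Hz mod fs = 38 Hz.
38 Hz > fs/2 = 26 Hz, folds to fs − 38 Hz = 14 Hz.
72 Hz mod fs = 20 Hz.
20 Hz ≤ fs/2 = 26 Hz, appears at 20 Hz.
Distinct values: {14 Hz, 20 Hz, 24 Hz}.

14 Hz, 20 Hz, 24 Hz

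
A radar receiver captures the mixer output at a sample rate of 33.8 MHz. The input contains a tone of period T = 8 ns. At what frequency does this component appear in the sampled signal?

10.2 MHz

T = 8 ns → f = 1/T = 125 MHz.
125 MHz mod fs = 23.6 MHz.
23.6 MHz > fs/2 = 16.9 MHz, folds to fs − 23.6 MHz = 10.2 MHz.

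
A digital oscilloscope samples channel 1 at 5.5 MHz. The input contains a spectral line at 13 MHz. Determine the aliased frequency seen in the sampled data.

13 MHz mod fs = 2 MHz.
2 MHz ≤ fs/2 = 2.75 MHz, appears at 2 MHz.

2 MHz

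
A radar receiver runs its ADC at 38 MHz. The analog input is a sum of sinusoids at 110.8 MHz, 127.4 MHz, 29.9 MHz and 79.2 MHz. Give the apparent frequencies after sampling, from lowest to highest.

fs/2 = 19 MHz.
110.8 MHz mod fs = 34.8 MHz.
34.8 MHz > fs/2 = 19 MHz, folds to fs − 34.8 MHz = 3.2 MHz.
127.4 MHz mod fs = 13.4 MHz.
13.4 MHz ≤ fs/2 = 19 MHz, appears at 13.4 MHz.
29.9 MHz > fs/2 = 19 MHz, folds to fs − 29.9 MHz = 8.1 MHz.
79.2 MHz mod fs = 3.2 MHz.
3.2 MHz ≤ fs/2 = 19 MHz, appears at 3.2 MHz.
Distinct values: {3.2 MHz, 8.1 MHz, 13.4 MHz}.

3.2 MHz, 8.1 MHz, 13.4 MHz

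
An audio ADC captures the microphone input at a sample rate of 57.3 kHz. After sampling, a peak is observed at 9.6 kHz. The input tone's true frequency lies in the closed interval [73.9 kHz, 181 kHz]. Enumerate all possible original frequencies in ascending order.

Frequencies that alias to 9.6 kHz are k·fs ± 9.6 kHz for integer k ≥ 0.
k=0: 9.6 kHz.
k=1: 47.7 kHz, 66.9 kHz.
k=2: 105 kHz, 124.2 kHz.
k=3: 162.3 kHz, 181.5 kHz.
k=4: 219.6 kHz, 238.8 kHz.
Within [73.9 kHz, 181 kHz]: 105 kHz, 124.2 kHz, 162.3 kHz.

105 kHz, 124.2 kHz, 162.3 kHz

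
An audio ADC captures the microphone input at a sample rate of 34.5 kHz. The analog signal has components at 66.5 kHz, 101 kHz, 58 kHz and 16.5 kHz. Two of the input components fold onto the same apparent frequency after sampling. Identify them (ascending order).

66.5 kHz, 101 kHz

fs/2 = 17.25 kHz.
66.5 kHz mod fs = 32 kHz.
32 kHz > fs/2 = 17.25 kHz, folds to fs − 32 kHz = 2.5 kHz.
101 kHz mod fs = 32 kHz.
32 kHz > fs/2 = 17.25 kHz, folds to fs − 32 kHz = 2.5 kHz.
58 kHz mod fs = 23.5 kHz.
23.5 kHz > fs/2 = 17.25 kHz, folds to fs − 23.5 kHz = 11 kHz.
16.5 kHz ≤ fs/2 = 17.25 kHz, passes unchanged.
66.5 kHz and 101 kHz both map to 2.5 kHz.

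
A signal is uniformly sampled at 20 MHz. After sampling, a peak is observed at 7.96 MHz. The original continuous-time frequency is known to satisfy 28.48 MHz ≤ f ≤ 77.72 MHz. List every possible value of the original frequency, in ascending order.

32.04 MHz, 47.96 MHz, 52.04 MHz, 67.96 MHz, 72.04 MHz

Frequencies that alias to 7.96 MHz are k·fs ± 7.96 MHz for integer k ≥ 0.
k=0: 7.96 MHz.
k=1: 12.04 MHz, 27.96 MHz.
k=2: 32.04 MHz, 47.96 MHz.
k=3: 52.04 MHz, 67.96 MHz.
k=4: 72.04 MHz, 87.96 MHz.
k=5: 92.04 MHz, 107.96 MHz.
Within [28.48 MHz, 77.72 MHz]: 32.04 MHz, 47.96 MHz, 52.04 MHz, 67.96 MHz, 72.04 MHz.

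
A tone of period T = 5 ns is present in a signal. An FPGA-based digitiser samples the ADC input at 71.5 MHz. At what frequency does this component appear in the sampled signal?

T = 5 ns → f = 1/T = 200 MHz.
200 MHz mod fs = 57 MHz.
57 MHz > fs/2 = 35.75 MHz, folds to fs − 57 MHz = 14.5 MHz.

14.5 MHz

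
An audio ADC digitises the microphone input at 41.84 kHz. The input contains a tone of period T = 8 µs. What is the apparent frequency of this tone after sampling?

0.52 kHz

T = 8 µs → f = 1/T = 125 kHz.
125 kHz mod fs = 41.32 kHz.
41.32 kHz > fs/2 = 20.92 kHz, folds to fs − 41.32 kHz = 0.52 kHz.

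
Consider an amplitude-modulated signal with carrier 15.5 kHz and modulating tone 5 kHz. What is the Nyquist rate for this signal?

41 kHz

AM sidebands sit at fc ± fm = 10.5 kHz and 20.5 kHz.
Highest-frequency component: 20.5 kHz.
Nyquist rate = 2 × 20.5 kHz = 41 kHz.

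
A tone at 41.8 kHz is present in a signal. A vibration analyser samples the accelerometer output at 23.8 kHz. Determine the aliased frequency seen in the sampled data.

41.8 kHz mod fs = 18 kHz.
18 kHz > fs/2 = 11.9 kHz, folds to fs − 18 kHz = 5.8 kHz.

5.8 kHz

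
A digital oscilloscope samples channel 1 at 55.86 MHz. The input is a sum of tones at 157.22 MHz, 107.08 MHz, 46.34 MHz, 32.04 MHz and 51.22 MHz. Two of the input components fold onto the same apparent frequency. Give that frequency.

fs/2 = 27.93 MHz.
157.22 MHz mod fs = 45.5 MHz.
45.5 MHz > fs/2 = 27.93 MHz, folds to fs − 45.5 MHz = 10.36 MHz.
107.08 MHz mod fs = 51.22 MHz.
51.22 MHz > fs/2 = 27.93 MHz, folds to fs − 51.22 MHz = 4.64 MHz.
46.34 MHz > fs/2 = 27.93 MHz, folds to fs − 46.34 MHz = 9.52 MHz.
32.04 MHz > fs/2 = 27.93 MHz, folds to fs − 32.04 MHz = 23.82 MHz.
51.22 MHz > fs/2 = 27.93 MHz, folds to fs − 51.22 MHz = 4.64 MHz.
51.22 MHz and 107.08 MHz both map to 4.64 MHz.

4.64 MHz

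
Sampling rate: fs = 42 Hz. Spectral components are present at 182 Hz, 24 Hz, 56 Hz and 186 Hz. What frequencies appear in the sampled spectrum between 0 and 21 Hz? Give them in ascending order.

14 Hz, 18 Hz

fs/2 = 21 Hz.
182 Hz mod fs = 14 Hz.
14 Hz ≤ fs/2 = 21 Hz, appears at 14 Hz.
24 Hz > fs/2 = 21 Hz, folds to fs − 24 Hz = 18 Hz.
56 Hz mod fs = 14 Hz.
14 Hz ≤ fs/2 = 21 Hz, appears at 14 Hz.
186 Hz mod fs = 18 Hz.
18 Hz ≤ fs/2 = 21 Hz, appears at 18 Hz.
Distinct values: {14 Hz, 18 Hz}.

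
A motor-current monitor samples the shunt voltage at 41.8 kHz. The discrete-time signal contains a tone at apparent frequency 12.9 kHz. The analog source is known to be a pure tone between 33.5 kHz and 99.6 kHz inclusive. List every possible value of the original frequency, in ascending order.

54.7 kHz, 70.7 kHz, 96.5 kHz

Frequencies that alias to 12.9 kHz are k·fs ± 12.9 kHz for integer k ≥ 0.
k=0: 12.9 kHz.
k=1: 28.9 kHz, 54.7 kHz.
k=2: 70.7 kHz, 96.5 kHz.
k=3: 112.5 kHz, 138.3 kHz.
Within [33.5 kHz, 99.6 kHz]: 54.7 kHz, 70.7 kHz, 96.5 kHz.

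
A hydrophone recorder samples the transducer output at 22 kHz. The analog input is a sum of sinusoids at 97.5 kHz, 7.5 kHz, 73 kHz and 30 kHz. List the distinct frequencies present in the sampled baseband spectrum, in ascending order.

7 kHz, 7.5 kHz, 8 kHz, 9.5 kHz

fs/2 = 11 kHz.
97.5 kHz mod fs = 9.5 kHz.
9.5 kHz ≤ fs/2 = 11 kHz, appears at 9.5 kHz.
7.5 kHz ≤ fs/2 = 11 kHz, passes unchanged.
73 kHz mod fs = 7 kHz.
7 kHz ≤ fs/2 = 11 kHz, appears at 7 kHz.
30 kHz mod fs = 8 kHz.
8 kHz ≤ fs/2 = 11 kHz, appears at 8 kHz.
Distinct values: {7 kHz, 7.5 kHz, 8 kHz, 9.5 kHz}.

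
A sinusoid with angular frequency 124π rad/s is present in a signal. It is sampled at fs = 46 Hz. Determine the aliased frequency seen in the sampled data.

16 Hz

ω = 124π rad/s → f = ω/(2π) = 62 Hz.
62 Hz mod fs = 16 Hz.
16 Hz ≤ fs/2 = 23 Hz, appears at 16 Hz.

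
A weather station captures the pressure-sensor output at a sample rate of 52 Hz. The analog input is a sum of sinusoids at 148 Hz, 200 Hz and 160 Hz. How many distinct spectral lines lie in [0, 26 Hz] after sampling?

fs/2 = 26 Hz.
148 Hz mod fs = 44 Hz.
44 Hz > fs/2 = 26 Hz, folds to fs − 44 Hz = 8 Hz.
200 Hz mod fs = 44 Hz.
44 Hz > fs/2 = 26 Hz, folds to fs − 44 Hz = 8 Hz.
160 Hz mod fs = 4 Hz.
4 Hz ≤ fs/2 = 26 Hz, appears at 4 Hz.
Distinct values: {4 Hz, 8 Hz} → 2.

2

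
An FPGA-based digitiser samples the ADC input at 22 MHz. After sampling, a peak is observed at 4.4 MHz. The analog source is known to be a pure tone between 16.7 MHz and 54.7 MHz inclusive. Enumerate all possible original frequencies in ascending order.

17.6 MHz, 26.4 MHz, 39.6 MHz, 48.4 MHz

Frequencies that alias to 4.4 MHz are k·fs ± 4.4 MHz for integer k ≥ 0.
k=0: 4.4 MHz.
k=1: 17.6 MHz, 26.4 MHz.
k=2: 39.6 MHz, 48.4 MHz.
k=3: 61.6 MHz, 70.4 MHz.
Within [16.7 MHz, 54.7 MHz]: 17.6 MHz, 26.4 MHz, 39.6 MHz, 48.4 MHz.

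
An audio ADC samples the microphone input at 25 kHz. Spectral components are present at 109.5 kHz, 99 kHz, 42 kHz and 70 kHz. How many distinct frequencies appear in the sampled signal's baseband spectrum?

4

fs/2 = 12.5 kHz.
109.5 kHz mod fs = 9.5 kHz.
9.5 kHz ≤ fs/2 = 12.5 kHz, appears at 9.5 kHz.
99 kHz mod fs = 24 kHz.
24 kHz > fs/2 = 12.5 kHz, folds to fs − 24 kHz = 1 kHz.
42 kHz mod fs = 17 kHz.
17 kHz > fs/2 = 12.5 kHz, folds to fs − 17 kHz = 8 kHz.
70 kHz mod fs = 20 kHz.
20 kHz > fs/2 = 12.5 kHz, folds to fs − 20 kHz = 5 kHz.
Distinct values: {1 kHz, 5 kHz, 8 kHz, 9.5 kHz} → 4.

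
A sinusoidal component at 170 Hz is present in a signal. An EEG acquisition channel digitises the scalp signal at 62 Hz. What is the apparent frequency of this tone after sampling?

170 Hz mod fs = 46 Hz.
46 Hz > fs/2 = 31 Hz, folds to fs − 46 Hz = 16 Hz.

16 Hz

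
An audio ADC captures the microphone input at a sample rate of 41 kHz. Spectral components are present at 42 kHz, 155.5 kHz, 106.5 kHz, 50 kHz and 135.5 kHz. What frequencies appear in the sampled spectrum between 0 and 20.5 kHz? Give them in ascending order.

1 kHz, 8.5 kHz, 9 kHz, 12.5 kHz, 16.5 kHz

fs/2 = 20.5 kHz.
42 kHz mod fs = 1 kHz.
1 kHz ≤ fs/2 = 20.5 kHz, appears at 1 kHz.
155.5 kHz mod fs = 32.5 kHz.
32.5 kHz > fs/2 = 20.5 kHz, folds to fs − 32.5 kHz = 8.5 kHz.
106.5 kHz mod fs = 24.5 kHz.
24.5 kHz > fs/2 = 20.5 kHz, folds to fs − 24.5 kHz = 16.5 kHz.
50 kHz mod fs = 9 kHz.
9 kHz ≤ fs/2 = 20.5 kHz, appears at 9 kHz.
135.5 kHz mod fs = 12.5 kHz.
12.5 kHz ≤ fs/2 = 20.5 kHz, appears at 12.5 kHz.
Distinct values: {1 kHz, 8.5 kHz, 9 kHz, 12.5 kHz, 16.5 kHz}.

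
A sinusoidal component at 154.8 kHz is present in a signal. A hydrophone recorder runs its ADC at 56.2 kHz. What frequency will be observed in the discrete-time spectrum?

13.8 kHz

154.8 kHz mod fs = 42.4 kHz.
42.4 kHz > fs/2 = 28.1 kHz, folds to fs − 42.4 kHz = 13.8 kHz.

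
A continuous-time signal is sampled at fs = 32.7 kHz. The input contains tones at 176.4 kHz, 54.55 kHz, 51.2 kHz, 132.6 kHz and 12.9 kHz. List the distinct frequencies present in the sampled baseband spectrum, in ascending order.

fs/2 = 16.35 kHz.
176.4 kHz mod fs = 12.9 kHz.
12.9 kHz ≤ fs/2 = 16.35 kHz, appears at 12.9 kHz.
54.55 kHz mod fs = 21.85 kHz.
21.85 kHz > fs/2 = 16.35 kHz, folds to fs − 21.85 kHz = 10.85 kHz.
51.2 kHz mod fs = 18.5 kHz.
18.5 kHz > fs/2 = 16.35 kHz, folds to fs − 18.5 kHz = 14.2 kHz.
132.6 kHz mod fs = 1.8 kHz.
1.8 kHz ≤ fs/2 = 16.35 kHz, appears at 1.8 kHz.
12.9 kHz ≤ fs/2 = 16.35 kHz, passes unchanged.
Distinct values: {1.8 kHz, 10.85 kHz, 12.9 kHz, 14.2 kHz}.

1.8 kHz, 10.85 kHz, 12.9 kHz, 14.2 kHz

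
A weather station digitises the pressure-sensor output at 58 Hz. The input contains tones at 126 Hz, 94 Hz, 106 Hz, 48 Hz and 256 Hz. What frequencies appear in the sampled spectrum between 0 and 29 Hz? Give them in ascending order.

fs/2 = 29 Hz.
126 Hz mod fs = 10 Hz.
10 Hz ≤ fs/2 = 29 Hz, appears at 10 Hz.
94 Hz mod fs = 36 Hz.
36 Hz > fs/2 = 29 Hz, folds to fs − 36 Hz = 22 Hz.
106 Hz mod fs = 48 Hz.
48 Hz > fs/2 = 29 Hz, folds to fs − 48 Hz = 10 Hz.
48 Hz > fs/2 = 29 Hz, folds to fs − 48 Hz = 10 Hz.
256 Hz mod fs = 24 Hz.
24 Hz ≤ fs/2 = 29 Hz, appears at 24 Hz.
Distinct values: {10 Hz, 22 Hz, 24 Hz}.

10 Hz, 22 Hz, 24 Hz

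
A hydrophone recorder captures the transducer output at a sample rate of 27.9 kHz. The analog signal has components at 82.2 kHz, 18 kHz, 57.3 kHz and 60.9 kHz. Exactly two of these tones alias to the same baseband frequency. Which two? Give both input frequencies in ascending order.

57.3 kHz, 82.2 kHz

fs/2 = 13.95 kHz.
82.2 kHz mod fs = 26.4 kHz.
26.4 kHz > fs/2 = 13.95 kHz, folds to fs − 26.4 kHz = 1.5 kHz.
18 kHz > fs/2 = 13.95 kHz, folds to fs − 18 kHz = 9.9 kHz.
57.3 kHz mod fs = 1.5 kHz.
1.5 kHz ≤ fs/2 = 13.95 kHz, appears at 1.5 kHz.
60.9 kHz mod fs = 5.1 kHz.
5.1 kHz ≤ fs/2 = 13.95 kHz, appears at 5.1 kHz.
57.3 kHz and 82.2 kHz both map to 1.5 kHz.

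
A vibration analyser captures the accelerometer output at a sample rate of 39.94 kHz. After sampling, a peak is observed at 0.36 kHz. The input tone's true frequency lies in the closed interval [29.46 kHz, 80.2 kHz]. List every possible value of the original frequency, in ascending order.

39.58 kHz, 40.3 kHz, 79.52 kHz

Frequencies that alias to 0.36 kHz are k·fs ± 0.36 kHz for integer k ≥ 0.
k=0: 0.36 kHz.
k=1: 39.58 kHz, 40.3 kHz.
k=2: 79.52 kHz, 80.24 kHz.
k=3: 119.46 kHz, 120.18 kHz.
Within [29.46 kHz, 80.2 kHz]: 39.58 kHz, 40.3 kHz, 79.52 kHz.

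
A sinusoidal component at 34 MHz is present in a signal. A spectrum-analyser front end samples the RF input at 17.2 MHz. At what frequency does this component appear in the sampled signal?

34 MHz mod fs = 16.8 MHz.
16.8 MHz > fs/2 = 8.6 MHz, folds to fs − 16.8 MHz = 0.4 MHz.

0.4 MHz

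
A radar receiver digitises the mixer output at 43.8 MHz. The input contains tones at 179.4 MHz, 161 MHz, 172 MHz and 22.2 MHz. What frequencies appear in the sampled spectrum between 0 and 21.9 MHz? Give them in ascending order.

3.2 MHz, 4.2 MHz, 14.2 MHz, 21.6 MHz

fs/2 = 21.9 MHz.
179.4 MHz mod fs = 4.2 MHz.
4.2 MHz ≤ fs/2 = 21.9 MHz, appears at 4.2 MHz.
161 MHz mod fs = 29.6 MHz.
29.6 MHz > fs/2 = 21.9 MHz, folds to fs − 29.6 MHz = 14.2 MHz.
172 MHz mod fs = 40.6 MHz.
40.6 MHz > fs/2 = 21.9 MHz, folds to fs − 40.6 MHz = 3.2 MHz.
22.2 MHz > fs/2 = 21.9 MHz, folds to fs − 22.2 MHz = 21.6 MHz.
Distinct values: {3.2 MHz, 4.2 MHz, 14.2 MHz, 21.6 MHz}.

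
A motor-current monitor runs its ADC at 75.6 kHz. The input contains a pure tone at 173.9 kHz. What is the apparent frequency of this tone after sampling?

173.9 kHz mod fs = 22.7 kHz.
22.7 kHz ≤ fs/2 = 37.8 kHz, appears at 22.7 kHz.

22.7 kHz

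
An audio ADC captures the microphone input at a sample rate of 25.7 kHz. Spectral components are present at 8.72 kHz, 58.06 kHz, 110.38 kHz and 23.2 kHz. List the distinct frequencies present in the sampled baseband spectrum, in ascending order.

fs/2 = 12.85 kHz.
8.72 kHz ≤ fs/2 = 12.85 kHz, passes unchanged.
58.06 kHz mod fs = 6.66 kHz.
6.66 kHz ≤ fs/2 = 12.85 kHz, appears at 6.66 kHz.
110.38 kHz mod fs = 7.58 kHz.
7.58 kHz ≤ fs/2 = 12.85 kHz, appears at 7.58 kHz.
23.2 kHz > fs/2 = 12.85 kHz, folds to fs − 23.2 kHz = 2.5 kHz.
Distinct values: {2.5 kHz, 6.66 kHz, 7.58 kHz, 8.72 kHz}.

2.5 kHz, 6.66 kHz, 7.58 kHz, 8.72 kHz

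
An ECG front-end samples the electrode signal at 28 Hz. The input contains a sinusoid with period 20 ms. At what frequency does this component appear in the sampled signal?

T = 20 ms → f = 1/T = 50 Hz.
50 Hz mod fs = 22 Hz.
22 Hz > fs/2 = 14 Hz, folds to fs − 22 Hz = 6 Hz.

6 Hz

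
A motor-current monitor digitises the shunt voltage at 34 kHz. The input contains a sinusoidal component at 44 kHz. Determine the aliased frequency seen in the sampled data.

10 kHz

44 kHz mod fs = 10 kHz.
10 kHz ≤ fs/2 = 17 kHz, appears at 10 kHz.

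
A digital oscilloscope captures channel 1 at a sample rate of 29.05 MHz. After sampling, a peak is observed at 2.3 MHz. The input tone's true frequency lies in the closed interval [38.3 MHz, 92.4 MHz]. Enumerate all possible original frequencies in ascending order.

Frequencies that alias to 2.3 MHz are k·fs ± 2.3 MHz for integer k ≥ 0.
k=0: 2.3 MHz.
k=1: 26.75 MHz, 31.35 MHz.
k=2: 55.8 MHz, 60.4 MHz.
k=3: 84.85 MHz, 89.45 MHz.
k=4: 113.9 MHz, 118.5 MHz.
Within [38.3 MHz, 92.4 MHz]: 55.8 MHz, 60.4 MHz, 84.85 MHz, 89.45 MHz.

55.8 MHz, 60.4 MHz, 84.85 MHz, 89.45 MHz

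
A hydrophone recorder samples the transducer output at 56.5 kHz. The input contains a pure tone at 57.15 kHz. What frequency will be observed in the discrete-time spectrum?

57.15 kHz mod fs = 0.65 kHz.
0.65 kHz ≤ fs/2 = 28.25 kHz, appears at 0.65 kHz.

0.65 kHz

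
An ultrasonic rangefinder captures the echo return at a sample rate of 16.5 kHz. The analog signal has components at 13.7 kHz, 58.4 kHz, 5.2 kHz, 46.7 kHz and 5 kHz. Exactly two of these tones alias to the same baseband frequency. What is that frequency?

2.8 kHz

fs/2 = 8.25 kHz.
13.7 kHz > fs/2 = 8.25 kHz, folds to fs − 13.7 kHz = 2.8 kHz.
58.4 kHz mod fs = 8.9 kHz.
8.9 kHz > fs/2 = 8.25 kHz, folds to fs − 8.9 kHz = 7.6 kHz.
5.2 kHz ≤ fs/2 = 8.25 kHz, passes unchanged.
46.7 kHz mod fs = 13.7 kHz.
13.7 kHz > fs/2 = 8.25 kHz, folds to fs − 13.7 kHz = 2.8 kHz.
5 kHz ≤ fs/2 = 8.25 kHz, passes unchanged.
13.7 kHz and 46.7 kHz both map to 2.8 kHz.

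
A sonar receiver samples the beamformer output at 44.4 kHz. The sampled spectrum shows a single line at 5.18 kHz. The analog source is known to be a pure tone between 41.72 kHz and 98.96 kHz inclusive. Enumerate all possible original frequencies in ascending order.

49.58 kHz, 83.62 kHz, 93.98 kHz

Frequencies that alias to 5.18 kHz are k·fs ± 5.18 kHz for integer k ≥ 0.
k=0: 5.18 kHz.
k=1: 39.22 kHz, 49.58 kHz.
k=2: 83.62 kHz, 93.98 kHz.
k=3: 128.02 kHz, 138.38 kHz.
Within [41.72 kHz, 98.96 kHz]: 49.58 kHz, 83.62 kHz, 93.98 kHz.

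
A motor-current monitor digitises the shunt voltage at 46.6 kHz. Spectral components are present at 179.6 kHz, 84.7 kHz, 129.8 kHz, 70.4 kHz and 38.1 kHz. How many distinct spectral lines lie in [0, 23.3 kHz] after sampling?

4

fs/2 = 23.3 kHz.
179.6 kHz mod fs = 39.8 kHz.
39.8 kHz > fs/2 = 23.3 kHz, folds to fs − 39.8 kHz = 6.8 kHz.
84.7 kHz mod fs = 38.1 kHz.
38.1 kHz > fs/2 = 23.3 kHz, folds to fs − 38.1 kHz = 8.5 kHz.
129.8 kHz mod fs = 36.6 kHz.
36.6 kHz > fs/2 = 23.3 kHz, folds to fs − 36.6 kHz = 10 kHz.
70.4 kHz mod fs = 23.8 kHz.
23.8 kHz > fs/2 = 23.3 kHz, folds to fs − 23.8 kHz = 22.8 kHz.
38.1 kHz > fs/2 = 23.3 kHz, folds to fs − 38.1 kHz = 8.5 kHz.
Distinct values: {6.8 kHz, 8.5 kHz, 10 kHz, 22.8 kHz} → 4.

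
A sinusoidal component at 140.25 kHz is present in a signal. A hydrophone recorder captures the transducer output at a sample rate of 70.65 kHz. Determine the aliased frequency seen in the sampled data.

1.05 kHz

140.25 kHz mod fs = 69.6 kHz.
69.6 kHz > fs/2 = 35.325 kHz, folds to fs − 69.6 kHz = 1.05 kHz.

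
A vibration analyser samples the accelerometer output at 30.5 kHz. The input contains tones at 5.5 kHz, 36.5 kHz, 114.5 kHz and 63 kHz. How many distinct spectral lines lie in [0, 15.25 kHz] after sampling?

4

fs/2 = 15.25 kHz.
5.5 kHz ≤ fs/2 = 15.25 kHz, passes unchanged.
36.5 kHz mod fs = 6 kHz.
6 kHz ≤ fs/2 = 15.25 kHz, appears at 6 kHz.
114.5 kHz mod fs = 23 kHz.
23 kHz > fs/2 = 15.25 kHz, folds to fs − 23 kHz = 7.5 kHz.
63 kHz mod fs = 2 kHz.
2 kHz ≤ fs/2 = 15.25 kHz, appears at 2 kHz.
Distinct values: {2 kHz, 5.5 kHz, 6 kHz, 7.5 kHz} → 4.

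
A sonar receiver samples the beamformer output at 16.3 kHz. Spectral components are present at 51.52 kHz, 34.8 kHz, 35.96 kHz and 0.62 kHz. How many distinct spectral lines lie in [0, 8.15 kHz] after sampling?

4

fs/2 = 8.15 kHz.
51.52 kHz mod fs = 2.62 kHz.
2.62 kHz ≤ fs/2 = 8.15 kHz, appears at 2.62 kHz.
34.8 kHz mod fs = 2.2 kHz.
2.2 kHz ≤ fs/2 = 8.15 kHz, appears at 2.2 kHz.
35.96 kHz mod fs = 3.36 kHz.
3.36 kHz ≤ fs/2 = 8.15 kHz, appears at 3.36 kHz.
0.62 kHz ≤ fs/2 = 8.15 kHz, passes unchanged.
Distinct values: {0.62 kHz, 2.2 kHz, 2.62 kHz, 3.36 kHz} → 4.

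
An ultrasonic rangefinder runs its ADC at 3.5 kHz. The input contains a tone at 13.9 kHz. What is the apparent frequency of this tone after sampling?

0.1 kHz

13.9 kHz mod fs = 3.4 kHz.
3.4 kHz > fs/2 = 1.75 kHz, folds to fs − 3.4 kHz = 0.1 kHz.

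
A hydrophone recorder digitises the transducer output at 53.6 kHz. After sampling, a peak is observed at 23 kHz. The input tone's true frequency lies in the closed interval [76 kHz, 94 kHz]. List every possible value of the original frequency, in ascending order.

76.6 kHz, 84.2 kHz

Frequencies that alias to 23 kHz are k·fs ± 23 kHz for integer k ≥ 0.
k=0: 23 kHz.
k=1: 30.6 kHz, 76.6 kHz.
k=2: 84.2 kHz, 130.2 kHz.
k=3: 137.8 kHz, 183.8 kHz.
Within [76 kHz, 94 kHz]: 76.6 kHz, 84.2 kHz.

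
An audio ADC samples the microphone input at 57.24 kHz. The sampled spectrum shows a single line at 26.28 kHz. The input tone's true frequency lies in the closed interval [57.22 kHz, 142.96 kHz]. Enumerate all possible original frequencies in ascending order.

83.52 kHz, 88.2 kHz, 140.76 kHz

Frequencies that alias to 26.28 kHz are k·fs ± 26.28 kHz for integer k ≥ 0.
k=0: 26.28 kHz.
k=1: 30.96 kHz, 83.52 kHz.
k=2: 88.2 kHz, 140.76 kHz.
k=3: 145.44 kHz, 198 kHz.
Within [57.22 kHz, 142.96 kHz]: 83.52 kHz, 88.2 kHz, 140.76 kHz.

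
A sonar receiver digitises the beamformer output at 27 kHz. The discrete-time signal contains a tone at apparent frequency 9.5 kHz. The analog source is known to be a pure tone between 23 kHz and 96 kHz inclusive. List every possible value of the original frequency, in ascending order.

Frequencies that alias to 9.5 kHz are k·fs ± 9.5 kHz for integer k ≥ 0.
k=0: 9.5 kHz.
k=1: 17.5 kHz, 36.5 kHz.
k=2: 44.5 kHz, 63.5 kHz.
k=3: 71.5 kHz, 90.5 kHz.
k=4: 98.5 kHz, 117.5 kHz.
Within [23 kHz, 96 kHz]: 36.5 kHz, 44.5 kHz, 63.5 kHz, 71.5 kHz, 90.5 kHz.

36.5 kHz, 44.5 kHz, 63.5 kHz, 71.5 kHz, 90.5 kHz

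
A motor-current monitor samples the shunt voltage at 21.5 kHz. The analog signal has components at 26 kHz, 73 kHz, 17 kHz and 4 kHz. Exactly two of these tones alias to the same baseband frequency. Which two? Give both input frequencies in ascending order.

17 kHz, 26 kHz

fs/2 = 10.75 kHz.
26 kHz mod fs = 4.5 kHz.
4.5 kHz ≤ fs/2 = 10.75 kHz, appears at 4.5 kHz.
73 kHz mod fs = 8.5 kHz.
8.5 kHz ≤ fs/2 = 10.75 kHz, appears at 8.5 kHz.
17 kHz > fs/2 = 10.75 kHz, folds to fs − 17 kHz = 4.5 kHz.
4 kHz ≤ fs/2 = 10.75 kHz, passes unchanged.
17 kHz and 26 kHz both map to 4.5 kHz.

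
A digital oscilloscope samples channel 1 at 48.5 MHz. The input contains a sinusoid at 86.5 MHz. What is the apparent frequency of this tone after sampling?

86.5 MHz mod fs = 38 MHz.
38 MHz > fs/2 = 24.25 MHz, folds to fs − 38 MHz = 10.5 MHz.

10.5 MHz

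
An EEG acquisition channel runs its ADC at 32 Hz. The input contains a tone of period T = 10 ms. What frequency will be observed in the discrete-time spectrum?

4 Hz

T = 10 ms → f = 1/T = 100 Hz.
100 Hz mod fs = 4 Hz.
4 Hz ≤ fs/2 = 16 Hz, appears at 4 Hz.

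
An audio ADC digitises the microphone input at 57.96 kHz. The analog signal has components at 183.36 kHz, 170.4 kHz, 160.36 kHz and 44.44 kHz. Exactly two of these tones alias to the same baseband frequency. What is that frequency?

fs/2 = 28.98 kHz.
183.36 kHz mod fs = 9.48 kHz.
9.48 kHz ≤ fs/2 = 28.98 kHz, appears at 9.48 kHz.
170.4 kHz mod fs = 54.48 kHz.
54.48 kHz > fs/2 = 28.98 kHz, folds to fs − 54.48 kHz = 3.48 kHz.
160.36 kHz mod fs = 44.44 kHz.
44.44 kHz > fs/2 = 28.98 kHz, folds to fs − 44.44 kHz = 13.52 kHz.
44.44 kHz > fs/2 = 28.98 kHz, folds to fs − 44.44 kHz = 13.52 kHz.
44.44 kHz and 160.36 kHz both map to 13.52 kHz.

13.52 kHz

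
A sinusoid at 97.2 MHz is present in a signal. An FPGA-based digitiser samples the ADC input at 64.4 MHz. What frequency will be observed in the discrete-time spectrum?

31.6 MHz

97.2 MHz mod fs = 32.8 MHz.
32.8 MHz > fs/2 = 32.2 MHz, folds to fs − 32.8 MHz = 31.6 MHz.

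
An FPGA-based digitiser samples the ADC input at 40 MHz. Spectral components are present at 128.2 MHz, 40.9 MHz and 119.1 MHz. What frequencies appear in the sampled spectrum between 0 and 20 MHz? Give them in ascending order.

fs/2 = 20 MHz.
128.2 MHz mod fs = 8.2 MHz.
8.2 MHz ≤ fs/2 = 20 MHz, appears at 8.2 MHz.
40.9 MHz mod fs = 0.9 MHz.
0.9 MHz ≤ fs/2 = 20 MHz, appears at 0.9 MHz.
119.1 MHz mod fs = 39.1 MHz.
39.1 MHz > fs/2 = 20 MHz, folds to fs − 39.1 MHz = 0.9 MHz.
Distinct values: {0.9 MHz, 8.2 MHz}.

0.9 MHz, 8.2 MHz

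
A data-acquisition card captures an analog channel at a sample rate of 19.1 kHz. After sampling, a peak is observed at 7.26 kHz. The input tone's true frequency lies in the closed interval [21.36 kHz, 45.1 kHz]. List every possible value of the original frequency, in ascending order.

26.36 kHz, 30.94 kHz

Frequencies that alias to 7.26 kHz are k·fs ± 7.26 kHz for integer k ≥ 0.
k=0: 7.26 kHz.
k=1: 11.84 kHz, 26.36 kHz.
k=2: 30.94 kHz, 45.46 kHz.
k=3: 50.04 kHz, 64.56 kHz.
Within [21.36 kHz, 45.1 kHz]: 26.36 kHz, 30.94 kHz.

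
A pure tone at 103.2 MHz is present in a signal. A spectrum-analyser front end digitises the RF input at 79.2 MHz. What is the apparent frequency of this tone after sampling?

103.2 MHz mod fs = 24 MHz.
24 MHz ≤ fs/2 = 39.6 MHz, appears at 24 MHz.

24 MHz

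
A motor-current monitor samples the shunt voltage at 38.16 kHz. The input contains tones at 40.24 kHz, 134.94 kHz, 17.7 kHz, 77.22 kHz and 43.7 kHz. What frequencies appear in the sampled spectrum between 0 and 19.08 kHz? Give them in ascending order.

fs/2 = 19.08 kHz.
40.24 kHz mod fs = 2.08 kHz.
2.08 kHz ≤ fs/2 = 19.08 kHz, appears at 2.08 kHz.
134.94 kHz mod fs = 20.46 kHz.
20.46 kHz > fs/2 = 19.08 kHz, folds to fs − 20.46 kHz = 17.7 kHz.
17.7 kHz ≤ fs/2 = 19.08 kHz, passes unchanged.
77.22 kHz mod fs = 0.9 kHz.
0.9 kHz ≤ fs/2 = 19.08 kHz, appears at 0.9 kHz.
43.7 kHz mod fs = 5.54 kHz.
5.54 kHz ≤ fs/2 = 19.08 kHz, appears at 5.54 kHz.
Distinct values: {0.9 kHz, 2.08 kHz, 5.54 kHz, 17.7 kHz}.

0.9 kHz, 2.08 kHz, 5.54 kHz, 17.7 kHz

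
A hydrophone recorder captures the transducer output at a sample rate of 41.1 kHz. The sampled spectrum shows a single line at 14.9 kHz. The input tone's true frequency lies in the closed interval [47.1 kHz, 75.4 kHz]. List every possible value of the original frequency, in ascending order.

Frequencies that alias to 14.9 kHz are k·fs ± 14.9 kHz for integer k ≥ 0.
k=0: 14.9 kHz.
k=1: 26.2 kHz, 56 kHz.
k=2: 67.3 kHz, 97.1 kHz.
k=3: 108.4 kHz, 138.2 kHz.
Within [47.1 kHz, 75.4 kHz]: 56 kHz, 67.3 kHz.

56 kHz, 67.3 kHz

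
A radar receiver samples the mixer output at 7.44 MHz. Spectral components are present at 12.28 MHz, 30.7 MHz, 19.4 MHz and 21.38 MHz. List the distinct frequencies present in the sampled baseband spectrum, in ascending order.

0.94 MHz, 2.6 MHz, 2.92 MHz

fs/2 = 3.72 MHz.
12.28 MHz mod fs = 4.84 MHz.
4.84 MHz > fs/2 = 3.72 MHz, folds to fs − 4.84 MHz = 2.6 MHz.
30.7 MHz mod fs = 0.94 MHz.
0.94 MHz ≤ fs/2 = 3.72 MHz, appears at 0.94 MHz.
19.4 MHz mod fs = 4.52 MHz.
4.52 MHz > fs/2 = 3.72 MHz, folds to fs − 4.52 MHz = 2.92 MHz.
21.38 MHz mod fs = 6.5 MHz.
6.5 MHz > fs/2 = 3.72 MHz, folds to fs − 6.5 MHz = 0.94 MHz.
Distinct values: {0.94 MHz, 2.6 MHz, 2.92 MHz}.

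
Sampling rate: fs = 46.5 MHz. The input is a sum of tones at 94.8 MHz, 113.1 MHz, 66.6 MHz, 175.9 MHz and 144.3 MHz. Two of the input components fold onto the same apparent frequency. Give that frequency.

fs/2 = 23.25 MHz.
94.8 MHz mod fs = 1.8 MHz.
1.8 MHz ≤ fs/2 = 23.25 MHz, appears at 1.8 MHz.
113.1 MHz mod fs = 20.1 MHz.
20.1 MHz ≤ fs/2 = 23.25 MHz, appears at 20.1 MHz.
66.6 MHz mod fs = 20.1 MHz.
20.1 MHz ≤ fs/2 = 23.25 MHz, appears at 20.1 MHz.
175.9 MHz mod fs = 36.4 MHz.
36.4 MHz > fs/2 = 23.25 MHz, folds to fs − 36.4 MHz = 10.1 MHz.
144.3 MHz mod fs = 4.8 MHz.
4.8 MHz ≤ fs/2 = 23.25 MHz, appears at 4.8 MHz.
66.6 MHz and 113.1 MHz both map to 20.1 MHz.

20.1 MHz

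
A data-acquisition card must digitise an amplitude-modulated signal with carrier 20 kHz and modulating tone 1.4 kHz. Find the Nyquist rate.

42.8 kHz

AM sidebands sit at fc ± fm = 18.6 kHz and 21.4 kHz.
Highest-frequency component: 21.4 kHz.
Nyquist rate = 2 × 21.4 kHz = 42.8 kHz.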